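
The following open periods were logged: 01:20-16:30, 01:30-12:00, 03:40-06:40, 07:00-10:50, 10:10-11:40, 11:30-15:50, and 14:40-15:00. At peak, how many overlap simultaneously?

Walk the sorted start/end points keeping a running depth.
The depth first hits 4 at 10:10.

4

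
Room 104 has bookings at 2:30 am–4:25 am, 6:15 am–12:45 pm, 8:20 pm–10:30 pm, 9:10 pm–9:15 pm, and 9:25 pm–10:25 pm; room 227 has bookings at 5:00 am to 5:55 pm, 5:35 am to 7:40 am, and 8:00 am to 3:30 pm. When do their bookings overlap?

Merge the first list: 2:30 am–4:25 am, 6:15 am–12:45 pm, 8:20 pm–10:30 pm.
Merge the second list: 5:00 am–5:55 pm.
2:30 am–4:25 am: no overlap with the second set.
6:15 am–12:45 pm meets the second set on 6:15 am–12:45 pm.
8:20 pm–10:30 pm: no overlap with the second set.

6:15 am–12:45 pm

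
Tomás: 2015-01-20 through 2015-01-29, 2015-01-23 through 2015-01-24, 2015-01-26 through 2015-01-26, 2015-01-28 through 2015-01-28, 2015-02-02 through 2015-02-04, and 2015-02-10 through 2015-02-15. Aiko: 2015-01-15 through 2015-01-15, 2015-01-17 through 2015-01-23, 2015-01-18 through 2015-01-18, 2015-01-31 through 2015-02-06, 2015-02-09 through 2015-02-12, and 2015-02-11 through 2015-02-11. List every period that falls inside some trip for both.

2015-01-20 through 2015-01-23, 2015-02-02 through 2015-02-04, 2015-02-10 through 2015-02-12

A, merged: 2015-01-20 through 2015-01-29, 2015-02-02 through 2015-02-04, 2015-02-10 through 2015-02-15.
B, merged: 2015-01-15 through 2015-01-15, 2015-01-17 through 2015-01-23, 2015-01-31 through 2015-02-06, 2015-02-09 through 2015-02-12.
2015-01-20 through 2015-01-29 overlaps B on 2015-01-20 through 2015-01-23.
2015-02-02 through 2015-02-04 overlaps B on 2015-02-02 through 2015-02-04.
2015-02-10 through 2015-02-15 overlaps B on 2015-02-10 through 2015-02-12.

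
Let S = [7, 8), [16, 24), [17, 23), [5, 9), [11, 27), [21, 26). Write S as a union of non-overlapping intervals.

Sort by start: [5, 9), [7, 8), [11, 27), [16, 24), [17, 23), [21, 26).
[7, 8) overlaps/touches [5, 9) → extend to [5, 9).
[11, 27) is disjoint → start new block.
[16, 24) overlaps/touches [11, 27) → extend to [11, 27).
[17, 23) overlaps/touches [11, 27) → extend to [11, 27).
[21, 26) overlaps/touches [11, 27) → extend to [11, 27).

[5, 9) ∪ [11, 27)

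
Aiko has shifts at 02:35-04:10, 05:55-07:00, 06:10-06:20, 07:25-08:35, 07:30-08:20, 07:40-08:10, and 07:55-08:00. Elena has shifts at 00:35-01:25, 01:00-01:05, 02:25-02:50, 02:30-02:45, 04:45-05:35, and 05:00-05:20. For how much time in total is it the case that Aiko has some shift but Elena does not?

3 h 35 min

A, merged: 02:35-04:10, 05:55-07:00, 07:25-08:35.
B, merged: 00:35-01:25, 02:25-02:50, 04:45-05:35.
A \ B = 02:50-04:10, 05:55-07:00, 07:25-08:35.
Total: 1 h 20 min + 1 h 5 min + 1 h 10 min = 3 h 35 min.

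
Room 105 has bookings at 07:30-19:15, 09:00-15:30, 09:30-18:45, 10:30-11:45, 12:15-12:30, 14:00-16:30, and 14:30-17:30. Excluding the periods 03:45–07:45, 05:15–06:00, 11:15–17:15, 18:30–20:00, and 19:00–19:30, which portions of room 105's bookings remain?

07:45-11:15, 17:15-18:30

First set merges to 07:30-19:15.
Second set merges to 03:45-07:45, 11:15-17:15, 18:30-20:00.
07:30-19:15 minus B → 07:45-11:15, 17:15-18:30.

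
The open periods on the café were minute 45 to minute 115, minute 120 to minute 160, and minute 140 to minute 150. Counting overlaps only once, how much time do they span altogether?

110 minutes

Merged: minute 45 to minute 115, minute 120 to minute 160.
Lengths: 70 minutes + 40 minutes = 110 minutes.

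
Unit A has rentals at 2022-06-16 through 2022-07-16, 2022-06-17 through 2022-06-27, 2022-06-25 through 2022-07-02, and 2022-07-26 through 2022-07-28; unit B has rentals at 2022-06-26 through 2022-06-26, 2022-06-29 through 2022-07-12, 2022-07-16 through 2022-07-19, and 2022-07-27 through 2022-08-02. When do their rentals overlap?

2022-06-26 through 2022-06-26, 2022-06-29 through 2022-07-12, 2022-07-16 through 2022-07-16, 2022-07-27 through 2022-07-28

Merge the first list: 2022-06-16 through 2022-07-16, 2022-07-26 through 2022-07-28.
2022-06-16 through 2022-07-16 overlaps B on 2022-06-26 through 2022-06-26, 2022-06-29 through 2022-07-12, 2022-07-16 through 2022-07-16.
2022-07-26 through 2022-07-28 overlaps B on 2022-07-27 through 2022-07-28.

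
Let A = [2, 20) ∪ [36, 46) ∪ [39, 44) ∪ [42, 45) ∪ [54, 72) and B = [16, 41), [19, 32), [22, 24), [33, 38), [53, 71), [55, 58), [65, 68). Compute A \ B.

A, merged: [2, 20), [36, 46), [54, 72).
B, merged: [16, 41), [53, 71).
[2, 20) minus B → [2, 16).
[36, 46) minus B → [41, 46).
[54, 72) minus B → [71, 72).

[2, 16) ∪ [41, 46) ∪ [71, 72)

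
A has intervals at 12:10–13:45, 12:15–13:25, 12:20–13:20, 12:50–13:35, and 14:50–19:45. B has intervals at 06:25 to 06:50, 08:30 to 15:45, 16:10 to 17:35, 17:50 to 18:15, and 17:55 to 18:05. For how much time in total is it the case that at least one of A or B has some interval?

11 h 40 min

First set merges to 12:10–13:45, 14:50–19:45.
Second set merges to 06:25–06:50, 08:30–15:45, 16:10–17:35, 17:50–18:15.
A ∪ B = 06:25–06:50, 08:30–19:45.
Total: 25 min + 11 h 15 min = 11 h 40 min.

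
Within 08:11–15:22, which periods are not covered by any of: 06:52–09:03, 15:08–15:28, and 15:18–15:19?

09:03–15:08

After merging, the occupied span is 06:52–09:03, 15:08–15:28.
Gaps within 08:11–15:22: 09:03–15:08.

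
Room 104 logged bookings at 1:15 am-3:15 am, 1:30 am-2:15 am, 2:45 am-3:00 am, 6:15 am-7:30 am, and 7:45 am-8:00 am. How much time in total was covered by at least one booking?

Merged: 1:15 am-3:15 am, 6:15 am-7:30 am, 7:45 am-8:00 am.
Lengths: 2 h + 1 h 15 min + 15 min = 3 h 30 min.

3 h 30 min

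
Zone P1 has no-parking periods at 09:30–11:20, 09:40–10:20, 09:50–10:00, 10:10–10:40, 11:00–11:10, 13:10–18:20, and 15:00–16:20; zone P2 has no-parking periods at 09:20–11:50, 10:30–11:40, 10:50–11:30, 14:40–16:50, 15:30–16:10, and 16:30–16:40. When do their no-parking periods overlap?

09:30-11:20, 14:40-16:50

First set merges to 09:30-11:20, 13:10-18:20.
Second set merges to 09:20-11:50, 14:40-16:50.
09:30-11:20 overlaps B on 09:30-11:20.
13:10-18:20 overlaps B on 14:40-16:50.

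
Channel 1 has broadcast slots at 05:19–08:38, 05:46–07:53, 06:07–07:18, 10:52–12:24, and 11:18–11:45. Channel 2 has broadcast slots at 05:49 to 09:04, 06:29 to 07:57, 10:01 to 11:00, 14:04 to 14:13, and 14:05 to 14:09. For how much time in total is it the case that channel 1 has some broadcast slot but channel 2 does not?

1 h 54 min

Merge the first list: 05:19–08:38, 10:52–12:24.
Merge the second list: 05:49–09:04, 10:01–11:00, 14:04–14:13.
A \ B = 05:19–05:49, 11:00–12:24.
Total: 30 min + 1 h 24 min = 1 h 54 min.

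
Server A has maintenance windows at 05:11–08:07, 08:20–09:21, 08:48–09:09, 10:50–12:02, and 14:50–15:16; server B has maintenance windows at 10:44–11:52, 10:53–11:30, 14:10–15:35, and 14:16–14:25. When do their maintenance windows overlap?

10:50–11:52, 14:50–15:16

First set merges to 05:11–08:07, 08:20–09:21, 10:50–12:02, 14:50–15:16.
Second set merges to 10:44–11:52, 14:10–15:35.
05:11–08:07 falls entirely outside B.
08:20–09:21 falls entirely outside B.
10:50–12:02 overlaps B on 10:50–11:52.
14:50–15:16 overlaps B on 14:50–15:16.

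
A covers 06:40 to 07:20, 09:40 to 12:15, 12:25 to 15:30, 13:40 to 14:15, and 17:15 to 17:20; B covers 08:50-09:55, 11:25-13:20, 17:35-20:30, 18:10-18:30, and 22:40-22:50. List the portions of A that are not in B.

06:40–07:20, 09:55–11:25, 13:20–15:30, 17:15–17:20

A, merged: 06:40–07:20, 09:40–12:15, 12:25–15:30, 17:15–17:20.
B, merged: 08:50–09:55, 11:25–13:20, 17:35–20:30, 22:40–22:50.
06:40–07:20 is untouched.
09:40–12:15 with B removed leaves 09:55–11:25.
12:25–15:30 with B removed leaves 13:20–15:30.
17:15–17:20 is untouched.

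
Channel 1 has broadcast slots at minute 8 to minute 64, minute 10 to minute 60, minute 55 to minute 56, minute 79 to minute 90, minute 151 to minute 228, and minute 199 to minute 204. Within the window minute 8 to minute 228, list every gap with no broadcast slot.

After merging, the occupied span is minute 8 to minute 64, minute 79 to minute 90, minute 151 to minute 228.
Gaps within minute 8 to minute 228: minute 64 to minute 79, minute 90 to minute 151.

minute 64 to minute 79, minute 90 to minute 151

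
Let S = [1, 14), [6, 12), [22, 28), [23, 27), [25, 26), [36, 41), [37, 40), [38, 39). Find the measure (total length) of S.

24

Merged: [1, 14), [22, 28), [36, 41).
Lengths: 13 + 6 + 5 = 24.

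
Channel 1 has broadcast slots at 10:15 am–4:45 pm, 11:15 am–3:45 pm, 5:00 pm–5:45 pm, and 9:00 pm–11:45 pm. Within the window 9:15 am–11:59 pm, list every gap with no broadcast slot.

9:15 am–10:15 am, 4:45 pm–5:00 pm, 5:45 pm–9:00 pm, 11:45 pm–11:59 pm

After merging, the occupied span is 10:15 am–4:45 pm, 5:00 pm–5:45 pm, 9:00 pm–11:45 pm.
Uncovered inside 9:15 am–11:59 pm: 9:15 am–10:15 am, 4:45 pm–5:00 pm, 5:45 pm–9:00 pm, 11:45 pm–11:59 pm.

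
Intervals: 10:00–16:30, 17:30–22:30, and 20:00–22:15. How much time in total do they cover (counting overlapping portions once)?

Merged: 10:00–16:30, 17:30–22:30.
Lengths: 6 h 30 min + 5 h = 11 h 30 min.

11 h 30 min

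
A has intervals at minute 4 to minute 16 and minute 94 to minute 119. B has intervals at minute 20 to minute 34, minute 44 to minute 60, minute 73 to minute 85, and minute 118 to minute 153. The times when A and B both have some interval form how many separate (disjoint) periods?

A ∩ B = minute 118 to minute 119.
That is 1 disjoint piece.

1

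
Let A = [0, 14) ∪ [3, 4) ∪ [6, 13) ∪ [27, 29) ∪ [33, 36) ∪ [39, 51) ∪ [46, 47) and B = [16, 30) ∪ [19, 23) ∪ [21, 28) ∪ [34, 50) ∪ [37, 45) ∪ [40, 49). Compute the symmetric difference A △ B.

[0, 14) ∪ [16, 27) ∪ [29, 30) ∪ [33, 34) ∪ [36, 39) ∪ [50, 51)

First set merges to [0, 14), [27, 29), [33, 36), [39, 51).
Second set merges to [16, 30), [34, 50).
Only in the first: [0, 14), [33, 34), [50, 51).
Only in the second: [16, 27), [29, 30), [36, 39).
Together these are the periods covered by exactly one.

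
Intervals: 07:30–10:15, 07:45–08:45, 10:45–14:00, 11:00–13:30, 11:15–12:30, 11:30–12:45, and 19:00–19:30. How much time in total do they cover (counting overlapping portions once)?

6 h 30 min

Merged: 07:30–10:15, 10:45–14:00, 19:00–19:30.
Lengths: 2 h 45 min + 3 h 15 min + 30 min = 6 h 30 min.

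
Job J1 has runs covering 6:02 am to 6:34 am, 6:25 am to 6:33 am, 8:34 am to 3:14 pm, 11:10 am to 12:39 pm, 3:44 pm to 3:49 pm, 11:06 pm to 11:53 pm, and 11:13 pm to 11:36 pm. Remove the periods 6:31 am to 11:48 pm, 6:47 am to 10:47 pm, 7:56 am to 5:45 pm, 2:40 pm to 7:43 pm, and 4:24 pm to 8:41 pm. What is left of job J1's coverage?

6:02 am–6:31 am, 11:48 pm–11:53 pm

First set merges to 6:02 am–6:34 am, 8:34 am–3:14 pm, 3:44 pm–3:49 pm, 11:06 pm–11:53 pm.
Second set merges to 6:31 am–11:48 pm.
6:02 am–6:34 am minus B → 6:02 am–6:31 am.
8:34 am–3:14 pm: fully covered by B → removed.
3:44 pm–3:49 pm: fully covered by B → removed.
11:06 pm–11:53 pm minus B → 11:48 pm–11:53 pm.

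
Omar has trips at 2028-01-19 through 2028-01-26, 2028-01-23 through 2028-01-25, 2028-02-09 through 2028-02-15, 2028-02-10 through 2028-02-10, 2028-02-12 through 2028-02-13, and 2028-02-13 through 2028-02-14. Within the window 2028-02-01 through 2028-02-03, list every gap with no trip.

2028-02-01 through 2028-02-03

Covered (merged): 2028-01-19 through 2028-01-26, 2028-02-09 through 2028-02-15.
Complement within 2028-02-01 through 2028-02-03: 2028-02-01 through 2028-02-03.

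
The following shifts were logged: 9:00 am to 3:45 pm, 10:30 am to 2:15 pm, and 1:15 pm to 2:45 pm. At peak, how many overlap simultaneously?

At 1:15 pm, 3 of the intervals are simultaneously active.
No point has more.

3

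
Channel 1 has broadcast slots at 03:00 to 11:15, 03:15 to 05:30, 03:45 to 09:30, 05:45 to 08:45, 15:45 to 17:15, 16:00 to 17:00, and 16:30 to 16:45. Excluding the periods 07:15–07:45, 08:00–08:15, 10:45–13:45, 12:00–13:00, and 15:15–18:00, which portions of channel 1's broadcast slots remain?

Merge the first list: 03:00–11:15, 15:45–17:15.
Merge the second list: 07:15–07:45, 08:00–08:15, 10:45–13:45, 15:15–18:00.
03:00–11:15 \ B = 03:00–07:15, 07:45–08:00, 08:15–10:45.
15:45–17:15: entirely removed.

03:00–07:15, 07:45–08:00, 08:15–10:45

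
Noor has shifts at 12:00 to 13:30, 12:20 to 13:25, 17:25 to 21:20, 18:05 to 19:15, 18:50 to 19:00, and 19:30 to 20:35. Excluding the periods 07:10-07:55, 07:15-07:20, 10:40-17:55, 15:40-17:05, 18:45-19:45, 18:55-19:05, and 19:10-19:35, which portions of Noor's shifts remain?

Merge the first list: 12:00–13:30, 17:25–21:20.
Merge the second list: 07:10–07:55, 10:40–17:55, 18:45–19:45.
12:00–13:30 lies entirely inside B → drops out.
17:25–21:20 with B removed leaves 17:55–18:45, 19:45–21:20.

17:55–18:45, 19:45–21:20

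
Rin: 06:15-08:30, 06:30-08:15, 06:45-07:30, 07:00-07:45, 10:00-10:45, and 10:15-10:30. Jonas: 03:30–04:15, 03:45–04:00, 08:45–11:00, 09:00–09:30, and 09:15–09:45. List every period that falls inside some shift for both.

A, merged: 06:15-08:30, 10:00-10:45.
B, merged: 03:30-04:15, 08:45-11:00.
06:15-08:30 falls entirely outside B.
10:00-10:45 overlaps B on 10:00-10:45.

10:00-10:45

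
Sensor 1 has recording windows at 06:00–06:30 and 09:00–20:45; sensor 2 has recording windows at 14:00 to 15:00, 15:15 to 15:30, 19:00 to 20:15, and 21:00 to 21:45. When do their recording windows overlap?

14:00–15:00, 15:15–15:30, 19:00–20:15

06:00–06:30 falls entirely outside B.
09:00–20:45 overlaps B on 14:00–15:00, 15:15–15:30, 19:00–20:15.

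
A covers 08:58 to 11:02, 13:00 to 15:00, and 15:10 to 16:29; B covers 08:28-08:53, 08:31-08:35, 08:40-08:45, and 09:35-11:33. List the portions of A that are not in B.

08:58–09:35, 13:00–15:00, 15:10–16:29

Merge the second list: 08:28–08:53, 09:35–11:33.
08:58–11:02 with B removed leaves 08:58–09:35.
13:00–15:00 is untouched.
15:10–16:29 is untouched.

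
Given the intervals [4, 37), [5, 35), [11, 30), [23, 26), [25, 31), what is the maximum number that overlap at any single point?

5

At 25, 5 of the intervals are simultaneously active.
No point has more.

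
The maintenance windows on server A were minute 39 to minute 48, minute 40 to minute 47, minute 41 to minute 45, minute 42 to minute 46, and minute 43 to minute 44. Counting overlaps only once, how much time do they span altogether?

Merged: minute 39 to minute 48.
Length: 9 minutes.

9 minutes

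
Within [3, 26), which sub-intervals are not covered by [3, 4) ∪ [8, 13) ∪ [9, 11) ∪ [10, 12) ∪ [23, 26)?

[4, 8) ∪ [13, 23)

Covered (merged): [3, 4), [8, 13), [23, 26).
Uncovered inside [3, 26): [4, 8), [13, 23).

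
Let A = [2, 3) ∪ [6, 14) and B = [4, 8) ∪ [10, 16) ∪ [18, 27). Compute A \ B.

[2, 3): nothing removed.
[6, 14) \ B = [8, 10).

[2, 3) ∪ [8, 10)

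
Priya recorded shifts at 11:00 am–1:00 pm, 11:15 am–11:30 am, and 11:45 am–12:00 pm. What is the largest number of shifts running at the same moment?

2

At 11:15 am, 2 of the intervals are simultaneously active.
No point has more.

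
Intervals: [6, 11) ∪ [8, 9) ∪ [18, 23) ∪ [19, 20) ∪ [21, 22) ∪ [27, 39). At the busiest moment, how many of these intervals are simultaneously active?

2

At 8, 2 of the intervals are simultaneously active.
No point has more.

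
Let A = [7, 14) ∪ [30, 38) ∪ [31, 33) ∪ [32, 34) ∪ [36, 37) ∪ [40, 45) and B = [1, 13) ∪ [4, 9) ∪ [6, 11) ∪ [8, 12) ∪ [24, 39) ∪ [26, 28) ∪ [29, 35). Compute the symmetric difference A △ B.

[1, 7) ∪ [13, 14) ∪ [24, 30) ∪ [38, 39) ∪ [40, 45)

First set merges to [7, 14), [30, 38), [40, 45).
Second set merges to [1, 13), [24, 39).
A \ B = [13, 14), [40, 45).
B \ A = [1, 7), [24, 30), [38, 39).
Union of the two gives the symmetric difference.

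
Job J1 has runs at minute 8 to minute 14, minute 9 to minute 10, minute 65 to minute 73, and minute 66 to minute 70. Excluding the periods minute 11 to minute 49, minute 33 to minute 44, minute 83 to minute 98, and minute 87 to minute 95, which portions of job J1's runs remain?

minute 8 to minute 11, minute 65 to minute 73

A, merged: minute 8 to minute 14, minute 65 to minute 73.
B, merged: minute 11 to minute 49, minute 83 to minute 98.
minute 8 to minute 14 with B removed leaves minute 8 to minute 11.
minute 65 to minute 73 is untouched.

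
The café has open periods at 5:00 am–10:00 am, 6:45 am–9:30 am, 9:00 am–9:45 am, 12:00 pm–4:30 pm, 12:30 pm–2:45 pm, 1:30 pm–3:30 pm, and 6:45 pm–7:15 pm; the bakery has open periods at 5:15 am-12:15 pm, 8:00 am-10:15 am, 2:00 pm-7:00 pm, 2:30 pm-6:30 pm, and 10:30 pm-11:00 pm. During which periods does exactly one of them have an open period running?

Merge the first list: 5:00 am–10:00 am, 12:00 pm–4:30 pm, 6:45 pm–7:15 pm.
Merge the second list: 5:15 am–12:15 pm, 2:00 pm–7:00 pm, 10:30 pm–11:00 pm.
A \ B = 5:00 am–5:15 am, 12:15 pm–2:00 pm, 7:00 pm–7:15 pm.
B \ A = 10:00 am–12:00 pm, 4:30 pm–6:45 pm, 10:30 pm–11:00 pm.
Union of the two gives the symmetric difference.

5:00 am–5:15 am, 10:00 am–12:00 pm, 12:15 pm–2:00 pm, 4:30 pm–6:45 pm, 7:00 pm–7:15 pm, 10:30 pm–11:00 pm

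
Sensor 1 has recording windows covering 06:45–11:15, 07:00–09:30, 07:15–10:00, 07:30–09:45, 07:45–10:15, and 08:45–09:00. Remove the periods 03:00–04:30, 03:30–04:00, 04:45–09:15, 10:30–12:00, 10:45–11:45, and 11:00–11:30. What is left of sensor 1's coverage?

09:15–10:30

First set merges to 06:45–11:15.
Second set merges to 03:00–04:30, 04:45–09:15, 10:30–12:00.
06:45–11:15 minus B → 09:15–10:30.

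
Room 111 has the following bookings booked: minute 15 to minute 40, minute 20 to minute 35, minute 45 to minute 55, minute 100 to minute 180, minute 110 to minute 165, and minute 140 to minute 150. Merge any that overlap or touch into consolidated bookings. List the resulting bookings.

minute 20 to minute 35 overlaps/touches minute 15 to minute 40 → extend to minute 15 to minute 40.
minute 45 to minute 55 is disjoint → start new block.
minute 100 to minute 180 is disjoint → start new block.
minute 110 to minute 165 overlaps/touches minute 100 to minute 180 → extend to minute 100 to minute 180.
minute 140 to minute 150 overlaps/touches minute 100 to minute 180 → extend to minute 100 to minute 180.

minute 15 to minute 40, minute 45 to minute 55, minute 100 to minute 180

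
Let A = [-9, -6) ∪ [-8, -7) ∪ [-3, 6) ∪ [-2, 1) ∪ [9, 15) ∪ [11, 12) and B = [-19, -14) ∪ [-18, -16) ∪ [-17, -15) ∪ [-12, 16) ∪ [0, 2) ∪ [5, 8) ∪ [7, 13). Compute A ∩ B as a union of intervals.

[-9, -6) ∪ [-3, 6) ∪ [9, 15)

First set merges to [-9, -6), [-3, 6), [9, 15).
Second set merges to [-19, -14), [-12, 16).
[-9, -6) meets the second set on [-9, -6).
[-3, 6) meets the second set on [-3, 6).
[9, 15) meets the second set on [9, 15).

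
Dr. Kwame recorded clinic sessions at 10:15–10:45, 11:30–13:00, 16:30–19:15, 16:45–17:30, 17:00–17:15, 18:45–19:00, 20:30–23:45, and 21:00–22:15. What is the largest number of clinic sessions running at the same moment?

3

Walk the sorted start/end points keeping a running depth.
The depth first hits 3 at 17:00.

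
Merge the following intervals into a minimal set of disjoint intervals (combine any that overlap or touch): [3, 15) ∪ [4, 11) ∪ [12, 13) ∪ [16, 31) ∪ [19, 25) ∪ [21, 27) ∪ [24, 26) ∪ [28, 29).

[4, 11) overlaps/touches [3, 15) → extend to [3, 15).
[12, 13) overlaps/touches [3, 15) → extend to [3, 15).
[16, 31) is disjoint → start new block.
[19, 25) overlaps/touches [16, 31) → extend to [16, 31).
[21, 27) overlaps/touches [16, 31) → extend to [16, 31).
[24, 26) overlaps/touches [16, 31) → extend to [16, 31).
[28, 29) overlaps/touches [16, 31) → extend to [16, 31).

[3, 15) ∪ [16, 31)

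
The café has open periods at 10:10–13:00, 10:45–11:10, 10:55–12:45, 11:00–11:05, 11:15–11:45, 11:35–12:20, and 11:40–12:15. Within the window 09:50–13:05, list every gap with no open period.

09:50–10:10, 13:00–13:05

The merged coverage is 10:10–13:00.
Uncovered inside 09:50–13:05: 09:50–10:10, 13:00–13:05.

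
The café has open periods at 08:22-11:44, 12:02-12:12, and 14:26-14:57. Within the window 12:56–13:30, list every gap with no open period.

After merging, the occupied span is 08:22–11:44, 12:02–12:12, 14:26–14:57.
Complement within 12:56–13:30: 12:56–13:30.

12:56–13:30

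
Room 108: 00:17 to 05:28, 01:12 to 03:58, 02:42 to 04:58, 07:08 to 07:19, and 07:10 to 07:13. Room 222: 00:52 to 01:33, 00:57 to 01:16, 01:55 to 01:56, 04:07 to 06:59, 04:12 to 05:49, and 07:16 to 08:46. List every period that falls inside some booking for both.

00:52-01:33, 01:55-01:56, 04:07-05:28, 07:16-07:19

A, merged: 00:17-05:28, 07:08-07:19.
B, merged: 00:52-01:33, 01:55-01:56, 04:07-06:59, 07:16-08:46.
00:17-05:28 ∩ B → 00:52-01:33, 01:55-01:56, 04:07-05:28.
07:08-07:19 ∩ B → 07:16-07:19.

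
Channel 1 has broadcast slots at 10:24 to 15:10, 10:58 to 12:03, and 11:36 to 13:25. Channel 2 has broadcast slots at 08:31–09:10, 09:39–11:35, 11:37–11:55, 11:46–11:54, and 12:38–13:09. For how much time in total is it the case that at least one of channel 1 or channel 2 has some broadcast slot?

Merge the first list: 10:24-15:10.
Merge the second list: 08:31-09:10, 09:39-11:35, 11:37-11:55, 12:38-13:09.
A ∪ B = 08:31-09:10, 09:39-15:10.
Total: 39 min + 5 h 31 min = 6 h 10 min.

6 h 10 min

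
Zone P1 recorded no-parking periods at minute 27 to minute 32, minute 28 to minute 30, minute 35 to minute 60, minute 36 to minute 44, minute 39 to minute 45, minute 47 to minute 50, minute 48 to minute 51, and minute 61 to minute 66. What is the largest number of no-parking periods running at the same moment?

3

Sweep endpoints in order; track running count of active intervals.
Peak of 3 reached at minute 39.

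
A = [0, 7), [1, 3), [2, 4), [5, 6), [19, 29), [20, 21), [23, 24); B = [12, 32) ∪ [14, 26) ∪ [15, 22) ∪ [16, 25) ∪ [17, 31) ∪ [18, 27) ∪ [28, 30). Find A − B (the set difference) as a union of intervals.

A, merged: [0, 7), [19, 29).
B, merged: [12, 32).
[0, 7): no B overlap → unchanged.
[19, 29): fully covered by B → removed.

[0, 7)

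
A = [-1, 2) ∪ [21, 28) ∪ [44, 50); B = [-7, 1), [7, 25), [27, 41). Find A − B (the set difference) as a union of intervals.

[-1, 2) with B removed leaves [1, 2).
[21, 28) with B removed leaves [25, 27).
[44, 50) is untouched.

[1, 2) ∪ [25, 27) ∪ [44, 50)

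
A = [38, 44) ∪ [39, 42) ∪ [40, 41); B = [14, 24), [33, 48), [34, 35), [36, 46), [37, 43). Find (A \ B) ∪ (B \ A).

[14, 24) ∪ [33, 38) ∪ [44, 48)

Merge the first list: [38, 44).
Merge the second list: [14, 24), [33, 48).
A but not B: none.
B but not A: [14, 24), [33, 38), [44, 48).
Combining gives A △ B.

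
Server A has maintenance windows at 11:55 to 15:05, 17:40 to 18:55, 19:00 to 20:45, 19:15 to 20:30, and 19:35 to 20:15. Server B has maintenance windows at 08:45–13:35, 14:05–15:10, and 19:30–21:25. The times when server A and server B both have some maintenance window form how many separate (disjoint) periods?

3

A, merged: 11:55–15:05, 17:40–18:55, 19:00–20:45.
A ∩ B = 11:55–13:35, 14:05–15:05, 19:30–20:45.
That is 3 disjoint pieces.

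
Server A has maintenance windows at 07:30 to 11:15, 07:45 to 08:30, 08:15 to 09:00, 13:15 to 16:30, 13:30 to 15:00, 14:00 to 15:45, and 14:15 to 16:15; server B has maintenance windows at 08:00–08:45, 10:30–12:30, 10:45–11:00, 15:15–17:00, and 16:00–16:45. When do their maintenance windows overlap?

First set merges to 07:30-11:15, 13:15-16:30.
Second set merges to 08:00-08:45, 10:30-12:30, 15:15-17:00.
07:30-11:15 ∩ B → 08:00-08:45, 10:30-11:15.
13:15-16:30 ∩ B → 15:15-16:30.

08:00-08:45, 10:30-11:15, 15:15-16:30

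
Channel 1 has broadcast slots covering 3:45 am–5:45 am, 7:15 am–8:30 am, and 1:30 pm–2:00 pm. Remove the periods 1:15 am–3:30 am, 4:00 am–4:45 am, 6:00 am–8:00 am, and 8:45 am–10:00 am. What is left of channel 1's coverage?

3:45 am–5:45 am \ B = 3:45 am–4:00 am, 4:45 am–5:45 am.
7:15 am–8:30 am \ B = 8:00 am–8:30 am.
1:30 pm–2:00 pm: nothing removed.

3:45 am–4:00 am, 4:45 am–5:45 am, 8:00 am–8:30 am, 1:30 pm–2:00 pm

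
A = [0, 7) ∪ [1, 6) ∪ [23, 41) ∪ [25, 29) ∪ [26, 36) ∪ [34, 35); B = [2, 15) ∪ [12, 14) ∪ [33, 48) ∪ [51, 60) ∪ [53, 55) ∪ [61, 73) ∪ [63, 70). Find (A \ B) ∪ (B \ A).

[0, 2) ∪ [7, 15) ∪ [23, 33) ∪ [41, 48) ∪ [51, 60) ∪ [61, 73)

A, merged: [0, 7), [23, 41).
B, merged: [2, 15), [33, 48), [51, 60), [61, 73).
A but not B: [0, 2), [23, 33).
B but not A: [7, 15), [41, 48), [51, 60), [61, 73).
Combining gives A △ B.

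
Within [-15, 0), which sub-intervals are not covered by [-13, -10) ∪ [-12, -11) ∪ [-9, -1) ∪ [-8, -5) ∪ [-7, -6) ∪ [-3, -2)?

[-15, -13) ∪ [-10, -9) ∪ [-1, 0)

After merging, the occupied span is [-13, -10), [-9, -1).
Uncovered inside [-15, 0): [-15, -13), [-10, -9), [-1, 0).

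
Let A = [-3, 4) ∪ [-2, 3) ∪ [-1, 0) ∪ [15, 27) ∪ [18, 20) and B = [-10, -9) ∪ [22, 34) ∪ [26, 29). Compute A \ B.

[-3, 4) ∪ [15, 22)

First set merges to [-3, 4), [15, 27).
Second set merges to [-10, -9), [22, 34).
[-3, 4): no B overlap → unchanged.
[15, 27) minus B → [15, 22).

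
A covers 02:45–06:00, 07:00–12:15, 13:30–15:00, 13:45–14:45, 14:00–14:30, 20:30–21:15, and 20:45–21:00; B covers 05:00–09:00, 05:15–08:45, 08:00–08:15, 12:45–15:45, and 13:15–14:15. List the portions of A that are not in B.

02:45–05:00, 09:00–12:15, 20:30–21:15

First set merges to 02:45–06:00, 07:00–12:15, 13:30–15:00, 20:30–21:15.
Second set merges to 05:00–09:00, 12:45–15:45.
02:45–06:00 \ B = 02:45–05:00.
07:00–12:15 \ B = 09:00–12:15.
13:30–15:00: entirely removed.
20:30–21:15: nothing removed.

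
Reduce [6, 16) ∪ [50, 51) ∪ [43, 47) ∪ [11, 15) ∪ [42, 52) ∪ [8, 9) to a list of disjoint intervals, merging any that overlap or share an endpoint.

Sort by start: [6, 16), [8, 9), [11, 15), [42, 52), [43, 47), [50, 51).
[8, 9) overlaps/touches [6, 16) → extend to [6, 16).
[11, 15) overlaps/touches [6, 16) → extend to [6, 16).
[42, 52) is disjoint → start new block.
[43, 47) overlaps/touches [42, 52) → extend to [42, 52).
[50, 51) overlaps/touches [42, 52) → extend to [42, 52).

[6, 16) ∪ [42, 52)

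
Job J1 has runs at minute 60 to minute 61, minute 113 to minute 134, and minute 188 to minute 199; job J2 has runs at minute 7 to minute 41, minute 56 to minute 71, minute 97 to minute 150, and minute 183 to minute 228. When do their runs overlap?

minute 60 to minute 61, minute 113 to minute 134, minute 188 to minute 199

minute 60 to minute 61 overlaps B on minute 60 to minute 61.
minute 113 to minute 134 overlaps B on minute 113 to minute 134.
minute 188 to minute 199 overlaps B on minute 188 to minute 199.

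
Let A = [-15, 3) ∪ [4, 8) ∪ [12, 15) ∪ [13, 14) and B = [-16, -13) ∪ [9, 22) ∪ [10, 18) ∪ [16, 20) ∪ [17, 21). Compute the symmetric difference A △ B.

[-16, -15) ∪ [-13, 3) ∪ [4, 8) ∪ [9, 12) ∪ [15, 22)

A, merged: [-15, 3), [4, 8), [12, 15).
B, merged: [-16, -13), [9, 22).
Only in the first: [-13, 3), [4, 8).
Only in the second: [-16, -15), [9, 12), [15, 22).
Together these are the periods covered by exactly one.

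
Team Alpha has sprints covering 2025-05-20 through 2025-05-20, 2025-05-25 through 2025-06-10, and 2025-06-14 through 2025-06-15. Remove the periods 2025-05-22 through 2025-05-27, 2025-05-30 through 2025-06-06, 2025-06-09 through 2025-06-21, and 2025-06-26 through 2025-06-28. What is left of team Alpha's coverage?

2025-05-20 through 2025-05-20, 2025-05-28 through 2025-05-29, 2025-06-07 through 2025-06-08

2025-05-20 through 2025-05-20: no B overlap → unchanged.
2025-05-25 through 2025-06-10 minus B → 2025-05-28 through 2025-05-29, 2025-06-07 through 2025-06-08.
2025-06-14 through 2025-06-15: fully covered by B → removed.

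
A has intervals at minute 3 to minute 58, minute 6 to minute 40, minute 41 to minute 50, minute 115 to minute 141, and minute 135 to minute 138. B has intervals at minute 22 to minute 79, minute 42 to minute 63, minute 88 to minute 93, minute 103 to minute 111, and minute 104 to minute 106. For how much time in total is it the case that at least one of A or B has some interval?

Merge the first list: minute 3 to minute 58, minute 115 to minute 141.
Merge the second list: minute 22 to minute 79, minute 88 to minute 93, minute 103 to minute 111.
A ∪ B = minute 3 to minute 79, minute 88 to minute 93, minute 103 to minute 111, minute 115 to minute 141.
Total: 76 minutes + 5 minutes + 8 minutes + 26 minutes = 115 minutes.

115 minutes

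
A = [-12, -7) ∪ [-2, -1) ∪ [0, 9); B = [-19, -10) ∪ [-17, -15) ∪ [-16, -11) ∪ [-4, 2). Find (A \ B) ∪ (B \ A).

Second set merges to [-19, -10), [-4, 2).
A \ B = [-10, -7), [2, 9).
B \ A = [-19, -12), [-4, -2), [-1, 0).
Union of the two gives the symmetric difference.

[-19, -12) ∪ [-10, -7) ∪ [-4, -2) ∪ [-1, 0) ∪ [2, 9)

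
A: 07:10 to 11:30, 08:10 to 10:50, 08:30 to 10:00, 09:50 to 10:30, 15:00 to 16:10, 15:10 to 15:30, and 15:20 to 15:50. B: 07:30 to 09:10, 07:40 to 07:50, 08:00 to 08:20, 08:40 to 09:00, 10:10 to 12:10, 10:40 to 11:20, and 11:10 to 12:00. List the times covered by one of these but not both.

First set merges to 07:10–11:30, 15:00–16:10.
Second set merges to 07:30–09:10, 10:10–12:10.
Only in the first: 07:10–07:30, 09:10–10:10, 15:00–16:10.
Only in the second: 11:30–12:10.
Together these are the periods covered by exactly one.

07:10–07:30, 09:10–10:10, 11:30–12:10, 15:00–16:10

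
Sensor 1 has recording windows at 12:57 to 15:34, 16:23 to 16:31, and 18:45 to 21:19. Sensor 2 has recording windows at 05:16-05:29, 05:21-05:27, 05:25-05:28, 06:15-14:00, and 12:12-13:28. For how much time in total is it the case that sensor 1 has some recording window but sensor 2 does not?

Merge the second list: 05:16-05:29, 06:15-14:00.
A \ B = 14:00-15:34, 16:23-16:31, 18:45-21:19.
Total: 1 h 34 min + 8 min + 2 h 34 min = 4 h 16 min.

4 h 16 min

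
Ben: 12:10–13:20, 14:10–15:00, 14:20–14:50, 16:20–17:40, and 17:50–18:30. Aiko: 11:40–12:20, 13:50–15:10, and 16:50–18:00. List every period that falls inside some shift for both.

Merge the first list: 12:10–13:20, 14:10–15:00, 16:20–17:40, 17:50–18:30.
12:10–13:20 overlaps B on 12:10–12:20.
14:10–15:00 overlaps B on 14:10–15:00.
16:20–17:40 overlaps B on 16:50–17:40.
17:50–18:30 overlaps B on 17:50–18:00.

12:10–12:20, 14:10–15:00, 16:50–17:40, 17:50–18:00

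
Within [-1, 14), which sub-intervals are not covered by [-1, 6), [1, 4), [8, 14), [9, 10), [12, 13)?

[6, 8)

The merged coverage is [-1, 6), [8, 14).
Gaps within [-1, 14): [6, 8).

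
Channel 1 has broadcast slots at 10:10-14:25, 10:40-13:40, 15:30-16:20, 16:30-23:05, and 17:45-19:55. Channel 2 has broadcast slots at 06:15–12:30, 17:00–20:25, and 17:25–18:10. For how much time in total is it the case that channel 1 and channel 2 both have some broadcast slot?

5 h 45 min

Merge the first list: 10:10–14:25, 15:30–16:20, 16:30–23:05.
Merge the second list: 06:15–12:30, 17:00–20:25.
A ∩ B = 10:10–12:30, 17:00–20:25.
Total: 2 h 20 min + 3 h 25 min = 5 h 45 min.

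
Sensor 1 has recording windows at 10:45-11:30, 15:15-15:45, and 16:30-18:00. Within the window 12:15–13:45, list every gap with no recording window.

12:15–13:45

The merged coverage is 10:45–11:30, 15:15–15:45, 16:30–18:00.
Gaps within 12:15–13:45: 12:15–13:45.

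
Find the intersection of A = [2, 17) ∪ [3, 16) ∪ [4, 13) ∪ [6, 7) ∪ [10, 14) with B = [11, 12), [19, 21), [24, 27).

[11, 12)

First set merges to [2, 17).
[2, 17) meets the second set on [11, 12).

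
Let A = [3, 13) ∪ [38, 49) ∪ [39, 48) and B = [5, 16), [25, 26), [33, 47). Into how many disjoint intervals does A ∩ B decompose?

Merge the first list: [3, 13), [38, 49).
A ∩ B = [5, 13), [38, 47).
That is 2 disjoint pieces.

2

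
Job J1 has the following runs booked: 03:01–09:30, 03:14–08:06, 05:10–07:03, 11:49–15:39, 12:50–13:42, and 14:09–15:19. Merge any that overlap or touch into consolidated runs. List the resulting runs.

03:01–09:30, 11:49–15:39

03:14–08:06 overlaps/touches 03:01–09:30 → extend to 03:01–09:30.
05:10–07:03 overlaps/touches 03:01–09:30 → extend to 03:01–09:30.
11:49–15:39 is disjoint → start new block.
12:50–13:42 overlaps/touches 11:49–15:39 → extend to 11:49–15:39.
14:09–15:19 overlaps/touches 11:49–15:39 → extend to 11:49–15:39.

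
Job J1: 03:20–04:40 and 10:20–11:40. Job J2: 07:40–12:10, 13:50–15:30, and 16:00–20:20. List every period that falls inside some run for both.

03:20–04:40 falls entirely outside B.
10:20–11:40 overlaps B on 10:20–11:40.

10:20–11:40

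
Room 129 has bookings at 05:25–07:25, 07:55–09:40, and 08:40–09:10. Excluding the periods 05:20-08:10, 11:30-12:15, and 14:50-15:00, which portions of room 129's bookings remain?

08:10-09:40

First set merges to 05:25-07:25, 07:55-09:40.
05:25-07:25 lies entirely inside B → drops out.
07:55-09:40 with B removed leaves 08:10-09:40.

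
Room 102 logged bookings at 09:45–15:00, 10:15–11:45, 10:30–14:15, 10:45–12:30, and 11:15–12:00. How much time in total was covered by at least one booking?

Merged: 09:45–15:00.
Length: 5 h 15 min.

5 h 15 min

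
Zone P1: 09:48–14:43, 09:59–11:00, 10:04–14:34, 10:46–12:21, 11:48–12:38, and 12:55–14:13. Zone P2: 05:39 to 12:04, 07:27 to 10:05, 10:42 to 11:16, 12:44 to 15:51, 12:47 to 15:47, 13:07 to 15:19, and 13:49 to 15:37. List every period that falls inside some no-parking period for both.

09:48–12:04, 12:44–14:43

A, merged: 09:48–14:43.
B, merged: 05:39–12:04, 12:44–15:51.
09:48–14:43 overlaps B on 09:48–12:04, 12:44–14:43.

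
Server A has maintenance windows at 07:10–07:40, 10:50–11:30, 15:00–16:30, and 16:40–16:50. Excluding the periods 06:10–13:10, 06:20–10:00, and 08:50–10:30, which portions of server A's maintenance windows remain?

Merge the second list: 06:10–13:10.
07:10–07:40 lies entirely inside B → drops out.
10:50–11:30 lies entirely inside B → drops out.
15:00–16:30 is untouched.
16:40–16:50 is untouched.

15:00–16:30, 16:40–16:50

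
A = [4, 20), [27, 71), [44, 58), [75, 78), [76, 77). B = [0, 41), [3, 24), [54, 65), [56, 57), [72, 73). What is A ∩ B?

[4, 20) ∪ [27, 41) ∪ [54, 65)

Merge the first list: [4, 20), [27, 71), [75, 78).
Merge the second list: [0, 41), [54, 65), [72, 73).
[4, 20) meets the second set on [4, 20).
[27, 71) meets the second set on [27, 41), [54, 65).
[75, 78): no overlap with the second set.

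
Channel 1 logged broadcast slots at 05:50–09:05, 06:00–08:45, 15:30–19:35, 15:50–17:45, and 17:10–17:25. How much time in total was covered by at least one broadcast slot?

7 h 20 min

Merged: 05:50-09:05, 15:30-19:35.
Lengths: 3 h 15 min + 4 h 5 min = 7 h 20 min.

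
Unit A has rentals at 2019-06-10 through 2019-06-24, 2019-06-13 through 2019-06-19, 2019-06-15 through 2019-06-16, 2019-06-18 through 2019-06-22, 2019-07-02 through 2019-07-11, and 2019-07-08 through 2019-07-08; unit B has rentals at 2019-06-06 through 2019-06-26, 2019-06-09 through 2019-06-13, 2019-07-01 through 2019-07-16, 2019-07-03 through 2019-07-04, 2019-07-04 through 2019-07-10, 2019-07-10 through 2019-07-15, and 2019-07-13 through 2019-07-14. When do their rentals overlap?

A, merged: 2019-06-10 through 2019-06-24, 2019-07-02 through 2019-07-11.
B, merged: 2019-06-06 through 2019-06-26, 2019-07-01 through 2019-07-16.
2019-06-10 through 2019-06-24 ∩ B → 2019-06-10 through 2019-06-24.
2019-07-02 through 2019-07-11 ∩ B → 2019-07-02 through 2019-07-11.

2019-06-10 through 2019-06-24, 2019-07-02 through 2019-07-11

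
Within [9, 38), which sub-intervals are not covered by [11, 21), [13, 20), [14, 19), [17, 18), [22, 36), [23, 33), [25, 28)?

The merged coverage is [11, 21), [22, 36).
Uncovered inside [9, 38): [9, 11), [21, 22), [36, 38).

[9, 11) ∪ [21, 22) ∪ [36, 38)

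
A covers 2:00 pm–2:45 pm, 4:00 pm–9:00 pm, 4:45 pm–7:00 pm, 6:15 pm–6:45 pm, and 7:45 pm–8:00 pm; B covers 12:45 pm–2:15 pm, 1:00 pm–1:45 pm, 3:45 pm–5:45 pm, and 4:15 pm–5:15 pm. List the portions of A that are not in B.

First set merges to 2:00 pm–2:45 pm, 4:00 pm–9:00 pm.
Second set merges to 12:45 pm–2:15 pm, 3:45 pm–5:45 pm.
2:00 pm–2:45 pm \ B = 2:15 pm–2:45 pm.
4:00 pm–9:00 pm \ B = 5:45 pm–9:00 pm.

2:15 pm–2:45 pm, 5:45 pm–9:00 pm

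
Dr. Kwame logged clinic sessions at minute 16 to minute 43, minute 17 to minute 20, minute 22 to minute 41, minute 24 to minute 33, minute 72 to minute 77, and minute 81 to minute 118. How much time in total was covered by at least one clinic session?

Merged: minute 16 to minute 43, minute 72 to minute 77, minute 81 to minute 118.
Lengths: 27 minutes + 5 minutes + 37 minutes = 69 minutes.

69 minutes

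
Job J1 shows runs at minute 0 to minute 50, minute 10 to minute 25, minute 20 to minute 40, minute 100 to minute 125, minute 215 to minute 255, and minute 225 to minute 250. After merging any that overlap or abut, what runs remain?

minute 10 to minute 25 overlaps/touches minute 0 to minute 50 → extend to minute 0 to minute 50.
minute 20 to minute 40 overlaps/touches minute 0 to minute 50 → extend to minute 0 to minute 50.
minute 100 to minute 125 is disjoint → start new block.
minute 215 to minute 255 is disjoint → start new block.
minute 225 to minute 250 overlaps/touches minute 215 to minute 255 → extend to minute 215 to minute 255.

minute 0 to minute 50, minute 100 to minute 125, minute 215 to minute 255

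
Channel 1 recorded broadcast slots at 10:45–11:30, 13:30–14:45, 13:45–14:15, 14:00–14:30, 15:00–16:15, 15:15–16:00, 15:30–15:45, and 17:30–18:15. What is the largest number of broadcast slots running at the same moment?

Sweep endpoints in order; track running count of active intervals.
Peak of 3 reached at 14:00.

3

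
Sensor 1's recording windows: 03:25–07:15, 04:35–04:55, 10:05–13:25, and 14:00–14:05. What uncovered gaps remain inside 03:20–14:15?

The merged coverage is 03:25-07:15, 10:05-13:25, 14:00-14:05.
Gaps within 03:20-14:15: 03:20-03:25, 07:15-10:05, 13:25-14:00, 14:05-14:15.

03:20-03:25, 07:15-10:05, 13:25-14:00, 14:05-14:15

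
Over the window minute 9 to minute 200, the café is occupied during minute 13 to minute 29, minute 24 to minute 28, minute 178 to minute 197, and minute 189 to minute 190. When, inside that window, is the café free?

minute 9 to minute 13, minute 29 to minute 178, minute 197 to minute 200

Covered (merged): minute 13 to minute 29, minute 178 to minute 197.
Complement within minute 9 to minute 200: minute 9 to minute 13, minute 29 to minute 178, minute 197 to minute 200.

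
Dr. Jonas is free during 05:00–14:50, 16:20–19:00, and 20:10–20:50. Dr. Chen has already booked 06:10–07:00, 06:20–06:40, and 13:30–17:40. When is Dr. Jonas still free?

Second set merges to 06:10–07:00, 13:30–17:40.
05:00–14:50 \ B = 05:00–06:10, 07:00–13:30.
16:20–19:00 \ B = 17:40–19:00.
20:10–20:50: nothing removed.

05:00–06:10, 07:00–13:30, 17:40–19:00, 20:10–20:50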